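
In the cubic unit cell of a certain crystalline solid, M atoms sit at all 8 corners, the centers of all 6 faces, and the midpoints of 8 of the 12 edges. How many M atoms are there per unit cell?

6

Corner atoms are shared by 8 cells (1/8 each), face atoms by 2 (1/2 each), edge atoms by 4 (1/4 each).
Net atoms = 8 × 1/8 + 6 × 1/2 + 8 × 1/4 = 1 + 3 + 2 = 6.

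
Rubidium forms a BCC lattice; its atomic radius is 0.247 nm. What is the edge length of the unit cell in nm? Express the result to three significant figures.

In a BCC lattice, atoms touch along the body diagonal, so √3·a = 4r.
a = 4r/√3 = 4 × 0.247 / 1.7321 = 0.570 nm.

0.570 nm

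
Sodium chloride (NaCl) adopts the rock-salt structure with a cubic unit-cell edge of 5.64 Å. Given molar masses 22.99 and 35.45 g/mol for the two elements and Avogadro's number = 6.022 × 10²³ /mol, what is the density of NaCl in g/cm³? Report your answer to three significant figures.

2.16 g/cm³

The rock-salt structure contains Z = 4 formula units per cell; M(NaCl) = 22.99 + 35.45 = 58.44 g/mol.
a³ = (5.640 × 10^-8 cm)³ = 1.794 × 10^-22 cm³.
ρ = 4 × 58.44 / (6.022 × 10²³ × 1.794 × 10^-22) = 2.164 g/cm³.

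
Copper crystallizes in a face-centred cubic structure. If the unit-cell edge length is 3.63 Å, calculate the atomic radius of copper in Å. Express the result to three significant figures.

In an FCC lattice, atoms touch along the face diagonal, so √2·a = 4r.
r = √2·a/4 = 1.4142 × 3.63 / 4 = 1.28 Å.

1.28 Å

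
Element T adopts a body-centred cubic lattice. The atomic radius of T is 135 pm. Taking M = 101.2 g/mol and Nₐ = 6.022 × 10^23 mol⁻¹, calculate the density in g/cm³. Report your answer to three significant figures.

11.1 g/cm³

In a BCC lattice, atoms touch along the body diagonal, so √3·a = 4r, giving a = 311.8 pm = 3.118 × 10^-8 cm.
With Z = 2, ρ = Z·M/(N_A·a³) = 2 × 101.2 / (6.022 × 10²³ × 3.030 × 10^-23) = 11.09 g/cm³.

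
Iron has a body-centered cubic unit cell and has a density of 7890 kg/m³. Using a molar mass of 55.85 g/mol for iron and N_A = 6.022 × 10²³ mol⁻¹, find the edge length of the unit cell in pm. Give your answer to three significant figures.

With Z = 2 atoms per BCC cell, a³ = Z·M/(N_A·ρ) = 2 × 55.85 / (6.022 × 10²³ × 7.890 g/cm³) = 2.351 × 10^-23 cm³.
a = (2.351 × 10^-23)^(1/3) = 2.865 × 10^-8 cm = 286 pm.

286 pm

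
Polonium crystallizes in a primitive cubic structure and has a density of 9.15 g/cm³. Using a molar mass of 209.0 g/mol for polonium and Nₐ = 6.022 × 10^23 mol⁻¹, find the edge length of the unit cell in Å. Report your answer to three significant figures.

3.36 Å

With Z = 1 atom per simple cubic cell, a³ = Z·M/(N_A·ρ) = 1 × 209.0 / (6.022 × 10²³ × 9.150 g/cm³) = 3.793 × 10^-23 cm³.
a = (3.793 × 10^-23)^(1/3) = 3.360 × 10^-8 cm = 3.36 Å.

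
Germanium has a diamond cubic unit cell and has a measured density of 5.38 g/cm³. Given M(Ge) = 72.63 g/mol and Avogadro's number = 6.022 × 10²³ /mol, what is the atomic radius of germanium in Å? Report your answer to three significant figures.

1.22 Å

For a diamond cubic cell (Z = 8), a³ = Z·M/(N_A·ρ) = 8 × 72.63 / (6.022 × 10²³ × 5.380) = 1.793 × 10^-22 cm³, so a = 5.639 × 10^-8 cm = 5.639 Å.
Nearest neighbors lie along the body diagonal with √3·a = 8r, so r = 0.2165 × a = 1.22 Å.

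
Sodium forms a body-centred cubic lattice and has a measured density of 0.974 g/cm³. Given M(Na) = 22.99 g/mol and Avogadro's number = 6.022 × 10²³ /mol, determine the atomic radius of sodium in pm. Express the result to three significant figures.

185 pm

For a BCC cell (Z = 2), a³ = Z·M/(N_A·ρ) = 2 × 22.99 / (6.022 × 10²³ × 0.9740) = 7.839 × 10^-23 cm³, so a = 4.280 × 10^-8 cm = 428.0 pm.
Atoms touch along the body diagonal, so √3·a = 4r, so r = 0.4330 × a = 185 pm.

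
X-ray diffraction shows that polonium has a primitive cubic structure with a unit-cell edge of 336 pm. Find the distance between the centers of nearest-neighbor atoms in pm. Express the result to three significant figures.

336 pm

In a simple cubic structure, atoms touch along the cell edge, so a = 2r; the nearest-neighbor distance equals 2r = 1.000·a.
d = 1.000 × 336 = 336 pm.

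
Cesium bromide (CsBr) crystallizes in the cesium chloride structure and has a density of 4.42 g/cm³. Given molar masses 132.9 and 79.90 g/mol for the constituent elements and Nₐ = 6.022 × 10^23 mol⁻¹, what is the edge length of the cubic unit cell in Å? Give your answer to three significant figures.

4.31 Å

M(CsBr) = 212.8 g/mol; Z = 1 formula unit per cell.
a³ = Z·M/(N_A·ρ) = 1 × 212.8 / (6.022 × 10²³ × 4.42) = 7.995 × 10^-23 cm³, so a = 4.308 × 10^-8 cm = 4.31 Å.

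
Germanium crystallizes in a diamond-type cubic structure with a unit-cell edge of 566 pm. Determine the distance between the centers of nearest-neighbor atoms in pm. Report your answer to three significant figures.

245 pm

In a diamond cubic structure, nearest neighbors lie along the body diagonal with √3·a = 8r; the nearest-neighbor distance equals 2r = 0.4330·a.
d = 0.4330 × 566 = 245 pm.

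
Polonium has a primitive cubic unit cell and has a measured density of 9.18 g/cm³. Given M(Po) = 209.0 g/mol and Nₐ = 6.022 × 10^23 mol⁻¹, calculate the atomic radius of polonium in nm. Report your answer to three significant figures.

0.168 nm

For a simple cubic cell (Z = 1), a³ = Z·M/(N_A·ρ) = 1 × 209.0 / (6.022 × 10²³ × 9.180) = 3.781 × 10^-23 cm³, so a = 3.356 × 10^-8 cm = 0.3356 nm.
Atoms touch along the cell edge, so a = 2r, so r = 0.5000 × a = 0.168 nm.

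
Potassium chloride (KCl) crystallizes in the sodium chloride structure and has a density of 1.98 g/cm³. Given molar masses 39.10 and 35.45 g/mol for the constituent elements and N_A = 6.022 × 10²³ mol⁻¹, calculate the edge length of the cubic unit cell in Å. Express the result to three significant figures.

6.30 Å

M(KCl) = 74.55 g/mol; Z = 4 formula units per cell.
a³ = Z·M/(N_A·ρ) = 4 × 74.55 / (6.022 × 10²³ × 1.98) = 2.501 × 10^-22 cm³, so a = 6.300 × 10^-8 cm = 6.30 Å.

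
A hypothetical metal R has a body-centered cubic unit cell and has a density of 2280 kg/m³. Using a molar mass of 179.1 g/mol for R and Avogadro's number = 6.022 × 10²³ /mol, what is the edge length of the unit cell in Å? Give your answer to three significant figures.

With Z = 2 atoms per BCC cell, a³ = Z·M/(N_A·ρ) = 2 × 179.1 / (6.022 × 10²³ × 2.280 g/cm³) = 2.609 × 10^-22 cm³.
a = (2.609 × 10^-22)^(1/3) = 6.390 × 10^-8 cm = 6.39 Å.

6.39 Å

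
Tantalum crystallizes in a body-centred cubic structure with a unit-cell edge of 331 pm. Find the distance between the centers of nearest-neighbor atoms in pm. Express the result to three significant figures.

In a BCC structure, atoms touch along the body diagonal, so √3·a = 4r; the nearest-neighbor distance equals 2r = 0.8660·a.
d = 0.8660 × 331 = 287 pm.

287 pm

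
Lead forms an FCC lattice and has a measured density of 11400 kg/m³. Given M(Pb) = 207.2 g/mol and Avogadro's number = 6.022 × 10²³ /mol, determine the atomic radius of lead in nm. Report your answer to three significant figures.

0.175 nm

For an FCC cell (Z = 4), a³ = Z·M/(N_A·ρ) = 4 × 207.2 / (6.022 × 10²³ × 11.40) = 1.207 × 10^-22 cm³, so a = 4.942 × 10^-8 cm = 0.4942 nm.
Atoms touch along the face diagonal, so √2·a = 4r, so r = 0.3536 × a = 0.175 nm.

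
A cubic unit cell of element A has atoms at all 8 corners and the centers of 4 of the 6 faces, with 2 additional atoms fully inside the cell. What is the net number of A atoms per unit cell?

5

Corner atoms are shared by 8 cells (1/8 each), face atoms by 2 (1/2 each), interior atoms are unshared.
Net atoms = 8 × 1/8 + 4 × 1/2 + 2 = 1 + 2 + 2 = 5.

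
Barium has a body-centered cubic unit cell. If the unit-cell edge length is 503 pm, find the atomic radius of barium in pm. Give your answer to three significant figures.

218 pm

In a BCC lattice, atoms touch along the body diagonal, so √3·a = 4r.
r = √3·a/4 = 1.7321 × 503 / 4 = 218 pm.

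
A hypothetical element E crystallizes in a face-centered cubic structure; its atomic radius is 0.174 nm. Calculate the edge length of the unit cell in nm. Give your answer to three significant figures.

In an FCC lattice, atoms touch along the face diagonal, so √2·a = 4r.
a = 4r/√2 = 4 × 0.174 / 1.4142 = 0.492 nm.

0.492 nm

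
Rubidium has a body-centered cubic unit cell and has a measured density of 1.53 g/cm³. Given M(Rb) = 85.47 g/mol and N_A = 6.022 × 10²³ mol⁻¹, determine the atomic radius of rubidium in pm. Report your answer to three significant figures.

247 pm

For a BCC cell (Z = 2), a³ = Z·M/(N_A·ρ) = 2 × 85.47 / (6.022 × 10²³ × 1.530) = 1.855 × 10^-22 cm³, so a = 5.703 × 10^-8 cm = 570.3 pm.
Atoms touch along the body diagonal, so √3·a = 4r, so r = 0.4330 × a = 247 pm.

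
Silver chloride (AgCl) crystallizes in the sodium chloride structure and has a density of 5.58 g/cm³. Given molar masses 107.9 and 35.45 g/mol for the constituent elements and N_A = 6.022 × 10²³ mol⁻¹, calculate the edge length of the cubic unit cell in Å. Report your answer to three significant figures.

M(AgCl) = 143.35 g/mol; Z = 4 formula units per cell.
a³ = Z·M/(N_A·ρ) = 4 × 143.35 / (6.022 × 10²³ × 5.58) = 1.706 × 10^-22 cm³, so a = 5.547 × 10^-8 cm = 5.55 Å.

5.55 Å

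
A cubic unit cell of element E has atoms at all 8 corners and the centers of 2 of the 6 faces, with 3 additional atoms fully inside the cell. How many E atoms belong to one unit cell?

Corner atoms are shared by 8 cells (1/8 each), face atoms by 2 (1/2 each), interior atoms are unshared.
Net atoms = 8 × 1/8 + 2 × 1/2 + 3 = 1 + 1 + 3 = 5.

5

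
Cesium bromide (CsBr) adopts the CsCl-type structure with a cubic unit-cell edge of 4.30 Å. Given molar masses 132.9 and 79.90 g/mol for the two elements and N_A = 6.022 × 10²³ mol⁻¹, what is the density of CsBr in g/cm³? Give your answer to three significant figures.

4.44 g/cm³

The CsCl-type structure contains Z = 1 formula unit per cell; M(CsBr) = 132.9 + 79.90 = 212.8 g/mol.
a³ = (4.300 × 10^-8 cm)³ = 7.951 × 10^-23 cm³.
ρ = 1 × 212.8 / (6.022 × 10²³ × 7.951 × 10^-23) = 4.445 g/cm³.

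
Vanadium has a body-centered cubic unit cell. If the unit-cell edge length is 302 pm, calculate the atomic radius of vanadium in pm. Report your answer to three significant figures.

In a BCC lattice, atoms touch along the body diagonal, so √3·a = 4r.
r = √3·a/4 = 1.7321 × 302 / 4 = 131 pm.

131 pm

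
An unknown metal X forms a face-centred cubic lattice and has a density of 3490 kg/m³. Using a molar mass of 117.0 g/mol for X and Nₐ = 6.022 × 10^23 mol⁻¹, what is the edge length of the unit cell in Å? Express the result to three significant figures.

6.06 Å

With Z = 4 atoms per FCC cell, a³ = Z·M/(N_A·ρ) = 4 × 117.0 / (6.022 × 10²³ × 3.490 g/cm³) = 2.227 × 10^-22 cm³.
a = (2.227 × 10^-22)^(1/3) = 6.061 × 10^-8 cm = 6.06 Å.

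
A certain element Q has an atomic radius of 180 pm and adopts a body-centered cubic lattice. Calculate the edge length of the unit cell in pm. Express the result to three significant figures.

416 pm

In a BCC lattice, atoms touch along the body diagonal, so √3·a = 4r.
a = 4r/√3 = 4 × 180 / 1.7321 = 416 pm.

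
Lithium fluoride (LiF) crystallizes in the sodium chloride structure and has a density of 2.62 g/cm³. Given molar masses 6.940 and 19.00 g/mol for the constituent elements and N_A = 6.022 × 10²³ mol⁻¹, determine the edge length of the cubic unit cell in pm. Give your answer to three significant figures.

404 pm

M(LiF) = 25.94 g/mol; Z = 4 formula units per cell.
a³ = Z·M/(N_A·ρ) = 4 × 25.94 / (6.022 × 10²³ × 2.62) = 6.576 × 10^-23 cm³, so a = 4.036 × 10^-8 cm = 404 pm.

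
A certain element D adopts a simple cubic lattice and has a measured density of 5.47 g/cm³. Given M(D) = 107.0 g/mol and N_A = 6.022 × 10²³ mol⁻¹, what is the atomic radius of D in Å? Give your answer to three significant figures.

For a simple cubic cell (Z = 1), a³ = Z·M/(N_A·ρ) = 1 × 107.0 / (6.022 × 10²³ × 5.470) = 3.248 × 10^-23 cm³, so a = 3.191 × 10^-8 cm = 3.191 Å.
Atoms touch along the cell edge, so a = 2r, so r = 0.5000 × a = 1.60 Å.

1.60 Å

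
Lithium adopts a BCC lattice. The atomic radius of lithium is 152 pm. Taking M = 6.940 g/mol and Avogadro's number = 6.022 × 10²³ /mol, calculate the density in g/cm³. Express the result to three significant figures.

0.533 g/cm³

In a BCC lattice, atoms touch along the body diagonal, so √3·a = 4r, giving a = 351.0 pm = 3.510 × 10^-8 cm.
With Z = 2, ρ = Z·M/(N_A·a³) = 2 × 6.940 / (6.022 × 10²³ × 4.325 × 10^-23) = 0.5329 g/cm³.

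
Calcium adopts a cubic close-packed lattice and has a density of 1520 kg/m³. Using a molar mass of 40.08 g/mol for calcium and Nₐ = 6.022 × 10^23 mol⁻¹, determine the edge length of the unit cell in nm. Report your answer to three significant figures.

0.560 nm

With Z = 4 atoms per FCC cell, a³ = Z·M/(N_A·ρ) = 4 × 40.08 / (6.022 × 10²³ × 1.520 g/cm³) = 1.751 × 10^-22 cm³.
a = (1.751 × 10^-22)^(1/3) = 5.595 × 10^-8 cm = 0.560 nm.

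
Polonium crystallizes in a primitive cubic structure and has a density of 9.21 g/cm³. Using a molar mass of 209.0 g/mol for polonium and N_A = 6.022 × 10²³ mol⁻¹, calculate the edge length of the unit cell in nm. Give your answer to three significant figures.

0.335 nm

With Z = 1 atom per simple cubic cell, a³ = Z·M/(N_A·ρ) = 1 × 209.0 / (6.022 × 10²³ × 9.210 g/cm³) = 3.768 × 10^-23 cm³.
a = (3.768 × 10^-23)^(1/3) = 3.353 × 10^-8 cm = 0.335 nm.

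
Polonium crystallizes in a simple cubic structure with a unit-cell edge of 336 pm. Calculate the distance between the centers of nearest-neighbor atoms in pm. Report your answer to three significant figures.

In a simple cubic structure, atoms touch along the cell edge, so a = 2r; the nearest-neighbor distance equals 2r = 1.000·a.
d = 1.000 × 336 = 336 pm.

336 pm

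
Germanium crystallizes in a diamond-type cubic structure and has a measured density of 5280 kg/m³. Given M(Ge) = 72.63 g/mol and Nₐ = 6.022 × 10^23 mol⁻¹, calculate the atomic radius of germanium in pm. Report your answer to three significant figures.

123 pm

For a diamond cubic cell (Z = 8), a³ = Z·M/(N_A·ρ) = 8 × 72.63 / (6.022 × 10²³ × 5.280) = 1.827 × 10^-22 cm³, so a = 5.675 × 10^-8 cm = 567.5 pm.
Nearest neighbors lie along the body diagonal with √3·a = 8r, so r = 0.2165 × a = 123 pm.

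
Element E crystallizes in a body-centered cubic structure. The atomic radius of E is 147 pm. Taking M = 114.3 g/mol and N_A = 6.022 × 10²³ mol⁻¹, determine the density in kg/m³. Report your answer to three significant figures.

9700 kg/m³

In a BCC lattice, atoms touch along the body diagonal, so √3·a = 4r, giving a = 339.5 pm = 3.395 × 10^-8 cm.
With Z = 2, ρ = Z·M/(N_A·a³) = 2 × 114.3 / (6.022 × 10²³ × 3.912 × 10^-23) = 9.703 g/cm³ = 9700 kg/m³.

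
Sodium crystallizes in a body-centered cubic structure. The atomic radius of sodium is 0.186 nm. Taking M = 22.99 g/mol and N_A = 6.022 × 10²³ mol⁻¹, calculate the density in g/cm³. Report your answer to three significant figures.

In a BCC lattice, atoms touch along the body diagonal, so √3·a = 4r, giving a = 0.4295 nm = 4.295 × 10^-8 cm.
With Z = 2, ρ = Z·M/(N_A·a³) = 2 × 22.99 / (6.022 × 10²³ × 7.926 × 10^-23) = 0.9634 g/cm³.

0.963 g/cm³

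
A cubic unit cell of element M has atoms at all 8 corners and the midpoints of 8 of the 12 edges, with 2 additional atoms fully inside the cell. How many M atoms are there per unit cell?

Corner atoms are shared by 8 cells (1/8 each), edge atoms by 4 (1/4 each), interior atoms are unshared.
Net atoms = 8 × 1/8 + 8 × 1/4 + 2 = 1 + 2 + 2 = 5.

5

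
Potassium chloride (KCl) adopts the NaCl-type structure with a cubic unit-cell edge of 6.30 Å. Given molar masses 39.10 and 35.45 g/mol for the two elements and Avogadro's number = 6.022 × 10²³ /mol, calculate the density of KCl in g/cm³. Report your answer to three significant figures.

The NaCl-type structure contains Z = 4 formula units per cell; M(KCl) = 39.10 + 35.45 = 74.55 g/mol.
a³ = (6.300 × 10^-8 cm)³ = 2.500 × 10^-22 cm³.
ρ = 4 × 74.55 / (6.022 × 10²³ × 2.500 × 10^-22) = 1.980 g/cm³.

1.98 g/cm³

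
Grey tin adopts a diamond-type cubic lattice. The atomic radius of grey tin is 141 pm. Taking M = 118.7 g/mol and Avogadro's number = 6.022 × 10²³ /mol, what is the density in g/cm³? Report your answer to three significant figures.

In a diamond cubic lattice, nearest neighbors lie along the body diagonal with √3·a = 8r, giving a = 651.3 pm = 6.513 × 10^-8 cm.
With Z = 8, ρ = Z·M/(N_A·a³) = 8 × 118.7 / (6.022 × 10²³ × 2.762 × 10^-22) = 5.709 g/cm³.

5.71 g/cm³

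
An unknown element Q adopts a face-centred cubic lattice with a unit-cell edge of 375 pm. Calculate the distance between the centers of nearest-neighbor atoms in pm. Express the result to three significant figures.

265 pm

In an FCC structure, atoms touch along the face diagonal, so √2·a = 4r; the nearest-neighbor distance equals 2r = 0.7071·a.
d = 0.7071 × 375 = 265 pm.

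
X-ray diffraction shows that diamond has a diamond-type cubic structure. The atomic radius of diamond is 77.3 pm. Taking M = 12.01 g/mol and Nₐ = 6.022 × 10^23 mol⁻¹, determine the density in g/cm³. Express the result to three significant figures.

3.51 g/cm³

In a diamond cubic lattice, nearest neighbors lie along the body diagonal with √3·a = 8r, giving a = 357.0 pm = 3.570 × 10^-8 cm.
With Z = 8, ρ = Z·M/(N_A·a³) = 8 × 12.01 / (6.022 × 10²³ × 4.551 × 10^-23) = 3.506 g/cm³.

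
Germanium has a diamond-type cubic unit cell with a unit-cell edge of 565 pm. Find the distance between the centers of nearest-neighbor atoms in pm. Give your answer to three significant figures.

245 pm

In a diamond cubic structure, nearest neighbors lie along the body diagonal with √3·a = 8r; the nearest-neighbor distance equals 2r = 0.4330·a.
d = 0.4330 × 565 = 245 pm.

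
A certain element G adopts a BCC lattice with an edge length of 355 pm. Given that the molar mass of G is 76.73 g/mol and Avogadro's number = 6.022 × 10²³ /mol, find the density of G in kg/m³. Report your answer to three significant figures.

5700 kg/m³

A BCC unit cell contains Z = 2 atoms.
Cell volume: a³ = (355 pm)³ = (3.550 × 10^-8 cm)³ = 4.474 × 10^-23 cm³.
ρ = Z·M/(N_A·a³) = 2 × 76.73 / (6.022 × 10²³ × 4.474 × 10^-23) = 5.696 g/cm³ = 5700 kg/m³.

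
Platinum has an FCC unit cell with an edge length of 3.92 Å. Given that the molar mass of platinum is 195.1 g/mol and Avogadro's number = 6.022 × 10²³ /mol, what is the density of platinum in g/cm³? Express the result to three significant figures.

21.5 g/cm³

An FCC unit cell contains Z = 4 atoms.
Cell volume: a³ = (3.92 Å)³ = (3.920 × 10^-8 cm)³ = 6.024 × 10^-23 cm³.
ρ = Z·M/(N_A·a³) = 4 × 195.1 / (6.022 × 10²³ × 6.024 × 10^-23) = 21.51 g/cm³.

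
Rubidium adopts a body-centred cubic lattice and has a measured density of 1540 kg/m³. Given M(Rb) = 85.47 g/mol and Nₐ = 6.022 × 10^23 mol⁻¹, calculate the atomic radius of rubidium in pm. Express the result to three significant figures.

246 pm

For a BCC cell (Z = 2), a³ = Z·M/(N_A·ρ) = 2 × 85.47 / (6.022 × 10²³ × 1.540) = 1.843 × 10^-22 cm³, so a = 5.691 × 10^-8 cm = 569.1 pm.
Atoms touch along the body diagonal, so √3·a = 4r, so r = 0.4330 × a = 246 pm.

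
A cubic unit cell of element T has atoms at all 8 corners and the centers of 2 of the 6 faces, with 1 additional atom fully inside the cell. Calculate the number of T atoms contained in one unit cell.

3

Corner atoms are shared by 8 cells (1/8 each), face atoms by 2 (1/2 each), interior atoms are unshared.
Net atoms = 8 × 1/8 + 2 × 1/2 + 1 = 1 + 1 + 1 = 3.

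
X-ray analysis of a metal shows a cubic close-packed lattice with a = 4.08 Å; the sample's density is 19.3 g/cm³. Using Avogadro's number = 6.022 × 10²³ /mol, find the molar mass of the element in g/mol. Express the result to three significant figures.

197 g/mol

An FCC cell has Z = 4 atoms; a = 4.080 × 10^-8 cm.
M = ρ·N_A·a³/Z = 19.3 × 6.022 × 10²³ × 6.792 × 10^-23 / 4 = 197 g/mol.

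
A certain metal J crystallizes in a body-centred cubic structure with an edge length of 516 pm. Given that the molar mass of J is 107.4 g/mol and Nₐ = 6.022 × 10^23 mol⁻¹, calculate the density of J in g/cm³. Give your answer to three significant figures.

2.60 g/cm³

A BCC unit cell contains Z = 2 atoms.
Cell volume: a³ = (516 pm)³ = (5.160 × 10^-8 cm)³ = 1.374 × 10^-22 cm³.
ρ = Z·M/(N_A·a³) = 2 × 107.4 / (6.022 × 10²³ × 1.374 × 10^-22) = 2.596 g/cm³.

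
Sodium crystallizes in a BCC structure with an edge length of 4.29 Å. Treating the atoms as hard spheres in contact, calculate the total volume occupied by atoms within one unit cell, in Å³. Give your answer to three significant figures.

53.7 Å³

In a BCC lattice atoms touch along the body diagonal, so √3·a = 4r, so r = 0.4330a = 1.858 Å.
V_atoms = Z × (4/3)πr³ = 2 × (4/3)π × (1.858)³ = 53.7 Å³.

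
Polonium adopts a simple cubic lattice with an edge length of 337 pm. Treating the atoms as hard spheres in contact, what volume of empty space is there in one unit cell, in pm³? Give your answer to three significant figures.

1.82 × 10^7 pm³

In a simple cubic lattice atoms touch along the cell edge, so a = 2r, so r = 0.5000a = 168.5 pm.
V_cell = a³ = 3.827 × 10^7 pm³; V_atoms = 1 × (4/3)πr³ = 2.004 × 10^7 pm³.
Empty space = 3.827 × 10^7 − 2.004 × 10^7 = 1.82 × 10^7 pm³.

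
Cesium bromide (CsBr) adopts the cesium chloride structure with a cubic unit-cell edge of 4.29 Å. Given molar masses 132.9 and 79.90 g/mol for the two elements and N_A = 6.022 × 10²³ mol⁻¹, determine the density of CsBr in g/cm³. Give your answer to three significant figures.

4.48 g/cm³

The cesium chloride structure contains Z = 1 formula unit per cell; M(CsBr) = 132.9 + 79.90 = 212.8 g/mol.
a³ = (4.290 × 10^-8 cm)³ = 7.895 × 10^-23 cm³.
ρ = 1 × 212.8 / (6.022 × 10²³ × 7.895 × 10^-23) = 4.476 g/cm³.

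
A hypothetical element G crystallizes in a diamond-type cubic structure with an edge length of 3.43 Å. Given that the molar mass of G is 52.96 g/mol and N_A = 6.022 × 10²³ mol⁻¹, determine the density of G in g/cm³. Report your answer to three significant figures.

17.4 g/cm³

A diamond cubic unit cell contains Z = 8 atoms.
Cell volume: a³ = (3.43 Å)³ = (3.430 × 10^-8 cm)³ = 4.035 × 10^-23 cm³.
ρ = Z·M/(N_A·a³) = 8 × 52.96 / (6.022 × 10²³ × 4.035 × 10^-23) = 17.43 g/cm³.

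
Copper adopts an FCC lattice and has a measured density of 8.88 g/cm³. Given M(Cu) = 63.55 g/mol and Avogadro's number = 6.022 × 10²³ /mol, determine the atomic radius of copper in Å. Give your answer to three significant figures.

1.28 Å

For an FCC cell (Z = 4), a³ = Z·M/(N_A·ρ) = 4 × 63.55 / (6.022 × 10²³ × 8.880) = 4.754 × 10^-23 cm³, so a = 3.622 × 10^-8 cm = 3.622 Å.
Atoms touch along the face diagonal, so √2·a = 4r, so r = 0.3536 × a = 1.28 Å.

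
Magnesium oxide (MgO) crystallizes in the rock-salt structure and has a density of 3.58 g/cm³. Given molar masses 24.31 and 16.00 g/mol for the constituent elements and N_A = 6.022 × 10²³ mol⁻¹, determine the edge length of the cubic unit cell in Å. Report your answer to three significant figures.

M(MgO) = 40.31 g/mol; Z = 4 formula units per cell.
a³ = Z·M/(N_A·ρ) = 4 × 40.31 / (6.022 × 10²³ × 3.58) = 7.479 × 10^-23 cm³, so a = 4.213 × 10^-8 cm = 4.21 Å.

4.21 Å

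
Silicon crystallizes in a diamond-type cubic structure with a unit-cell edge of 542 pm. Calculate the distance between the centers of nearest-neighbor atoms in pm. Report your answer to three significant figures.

In a diamond cubic structure, nearest neighbors lie along the body diagonal with √3·a = 8r; the nearest-neighbor distance equals 2r = 0.4330·a.
d = 0.4330 × 542 = 235 pm.

235 pm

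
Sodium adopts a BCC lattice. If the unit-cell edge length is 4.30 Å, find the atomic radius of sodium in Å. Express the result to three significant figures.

In a BCC lattice, atoms touch along the body diagonal, so √3·a = 4r.
r = √3·a/4 = 1.7321 × 4.30 / 4 = 1.86 Å.

1.86 Å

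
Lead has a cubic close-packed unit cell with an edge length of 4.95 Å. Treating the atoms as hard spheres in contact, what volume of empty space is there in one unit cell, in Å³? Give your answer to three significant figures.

31.5 Å³

In an FCC lattice atoms touch along the face diagonal, so √2·a = 4r, so r = 0.3536a = 1.750 Å.
V_cell = a³ = 121.3 Å³; V_atoms = 4 × (4/3)πr³ = 89.81 Å³.
Empty space = 121.3 − 89.81 = 31.5 Å³.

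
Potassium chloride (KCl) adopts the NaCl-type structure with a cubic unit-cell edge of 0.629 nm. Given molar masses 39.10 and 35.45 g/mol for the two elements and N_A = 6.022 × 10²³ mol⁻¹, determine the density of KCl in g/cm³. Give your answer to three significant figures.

1.99 g/cm³

The NaCl-type structure contains Z = 4 formula units per cell; M(KCl) = 39.10 + 35.45 = 74.55 g/mol.
a³ = (6.290 × 10^-8 cm)³ = 2.489 × 10^-22 cm³.
ρ = 4 × 74.55 / (6.022 × 10²³ × 2.489 × 10^-22) = 1.990 g/cm³.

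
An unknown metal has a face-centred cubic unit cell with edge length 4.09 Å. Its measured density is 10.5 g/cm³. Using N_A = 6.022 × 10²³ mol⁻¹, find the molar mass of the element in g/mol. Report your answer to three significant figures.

108 g/mol

An FCC cell has Z = 4 atoms; a = 4.090 × 10^-8 cm.
M = ρ·N_A·a³/Z = 10.5 × 6.022 × 10²³ × 6.842 × 10^-23 / 4 = 108 g/mol.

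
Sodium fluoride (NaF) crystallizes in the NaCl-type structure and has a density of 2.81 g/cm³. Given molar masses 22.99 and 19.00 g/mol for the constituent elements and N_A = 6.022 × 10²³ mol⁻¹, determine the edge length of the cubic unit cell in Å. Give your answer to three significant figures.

M(NaF) = 41.99 g/mol; Z = 4 formula units per cell.
a³ = Z·M/(N_A·ρ) = 4 × 41.99 / (6.022 × 10²³ × 2.81) = 9.926 × 10^-23 cm³, so a = 4.630 × 10^-8 cm = 4.63 Å.

4.63 Å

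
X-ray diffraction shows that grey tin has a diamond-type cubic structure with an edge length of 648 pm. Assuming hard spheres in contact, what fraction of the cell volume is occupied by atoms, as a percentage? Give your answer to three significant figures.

34.0%

In a diamond cubic lattice nearest neighbors lie along the body diagonal with √3·a = 8r, so r = 0.2165a = 140.3 pm.
Packing fraction = Z·(4/3)πr³ / a³ = 8 × (4/3)π × (140.3)³ / (648)³ = 0.3401 = 34.0%.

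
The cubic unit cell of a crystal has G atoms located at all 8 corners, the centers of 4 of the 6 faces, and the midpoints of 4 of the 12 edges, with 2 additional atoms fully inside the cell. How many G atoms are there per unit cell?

Corner atoms are shared by 8 cells (1/8 each), face atoms by 2 (1/2 each), edge atoms by 4 (1/4 each), interior atoms are unshared.
Net atoms = 8 × 1/8 + 4 × 1/2 + 4 × 1/4 + 2 = 1 + 2 + 1 + 2 = 6.

6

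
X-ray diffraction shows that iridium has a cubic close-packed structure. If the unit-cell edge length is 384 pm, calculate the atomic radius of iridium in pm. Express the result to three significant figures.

136 pm

In an FCC lattice, atoms touch along the face diagonal, so √2·a = 4r.
r = √2·a/4 = 1.4142 × 384 / 4 = 136 pm.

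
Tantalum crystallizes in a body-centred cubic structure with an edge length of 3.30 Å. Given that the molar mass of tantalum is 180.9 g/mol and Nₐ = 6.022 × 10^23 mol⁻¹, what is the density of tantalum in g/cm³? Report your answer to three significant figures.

16.7 g/cm³

A BCC unit cell contains Z = 2 atoms.
Cell volume: a³ = (3.30 Å)³ = (3.300 × 10^-8 cm)³ = 3.594 × 10^-23 cm³.
ρ = Z·M/(N_A·a³) = 2 × 180.9 / (6.022 × 10²³ × 3.594 × 10^-23) = 16.72 g/cm³.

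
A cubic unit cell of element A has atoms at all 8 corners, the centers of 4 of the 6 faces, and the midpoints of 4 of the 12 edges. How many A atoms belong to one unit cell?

4

Corner atoms are shared by 8 cells (1/8 each), face atoms by 2 (1/2 each), edge atoms by 4 (1/4 each).
Net atoms = 8 × 1/8 + 4 × 1/2 + 4 × 1/4 = 1 + 2 + 1 = 4.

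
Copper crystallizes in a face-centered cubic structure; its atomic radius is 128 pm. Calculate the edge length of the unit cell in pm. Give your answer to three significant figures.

In an FCC lattice, atoms touch along the face diagonal, so √2·a = 4r.
a = 4r/√2 = 4 × 128 / 1.4142 = 362 pm.

362 pm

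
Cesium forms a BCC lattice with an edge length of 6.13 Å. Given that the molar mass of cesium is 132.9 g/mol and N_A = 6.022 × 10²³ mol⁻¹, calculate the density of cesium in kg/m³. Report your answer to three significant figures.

1920 kg/m³

A BCC unit cell contains Z = 2 atoms.
Cell volume: a³ = (6.13 Å)³ = (6.130 × 10^-8 cm)³ = 2.303 × 10^-22 cm³.
ρ = Z·M/(N_A·a³) = 2 × 132.9 / (6.022 × 10²³ × 2.303 × 10^-22) = 1.916 g/cm³ = 1920 kg/m³.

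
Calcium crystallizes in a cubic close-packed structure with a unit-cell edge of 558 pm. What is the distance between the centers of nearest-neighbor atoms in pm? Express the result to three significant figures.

In an FCC structure, atoms touch along the face diagonal, so √2·a = 4r; the nearest-neighbor distance equals 2r = 0.7071·a.
d = 0.7071 × 558 = 395 pm.

395 pm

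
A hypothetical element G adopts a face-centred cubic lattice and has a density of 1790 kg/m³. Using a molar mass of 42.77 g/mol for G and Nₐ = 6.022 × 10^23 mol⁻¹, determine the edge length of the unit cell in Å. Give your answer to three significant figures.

With Z = 4 atoms per FCC cell, a³ = Z·M/(N_A·ρ) = 4 × 42.77 / (6.022 × 10²³ × 1.790 g/cm³) = 1.587 × 10^-22 cm³.
a = (1.587 × 10^-22)^(1/3) = 5.414 × 10^-8 cm = 5.41 Å.

5.41 Å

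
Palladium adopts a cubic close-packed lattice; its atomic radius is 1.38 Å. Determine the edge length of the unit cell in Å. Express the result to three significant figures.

In an FCC lattice, atoms touch along the face diagonal, so √2·a = 4r.
a = 4r/√2 = 4 × 1.38 / 1.4142 = 3.90 Å.

3.90 Å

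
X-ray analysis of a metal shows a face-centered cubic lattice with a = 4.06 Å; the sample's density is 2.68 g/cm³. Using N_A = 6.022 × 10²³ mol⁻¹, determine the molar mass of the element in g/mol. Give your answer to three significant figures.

An FCC cell has Z = 4 atoms; a = 4.060 × 10^-8 cm.
M = ρ·N_A·a³/Z = 2.68 × 6.022 × 10²³ × 6.692 × 10^-23 / 4 = 27.0 g/mol.

27.0 g/mol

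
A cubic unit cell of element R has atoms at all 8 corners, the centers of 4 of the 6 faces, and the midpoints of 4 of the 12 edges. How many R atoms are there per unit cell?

4

Corner atoms are shared by 8 cells (1/8 each), face atoms by 2 (1/2 each), edge atoms by 4 (1/4 each).
Net atoms = 8 × 1/8 + 4 × 1/2 + 4 × 1/4 = 1 + 2 + 1 = 4.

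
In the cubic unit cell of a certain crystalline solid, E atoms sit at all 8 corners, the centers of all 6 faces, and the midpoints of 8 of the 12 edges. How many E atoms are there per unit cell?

6

Corner atoms are shared by 8 cells (1/8 each), face atoms by 2 (1/2 each), edge atoms by 4 (1/4 each).
Net atoms = 8 × 1/8 + 6 × 1/2 + 8 × 1/4 = 1 + 3 + 2 = 6.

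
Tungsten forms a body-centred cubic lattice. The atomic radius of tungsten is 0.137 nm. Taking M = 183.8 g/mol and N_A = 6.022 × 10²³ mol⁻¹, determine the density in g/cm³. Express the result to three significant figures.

19.3 g/cm³

In a BCC lattice, atoms touch along the body diagonal, so √3·a = 4r, giving a = 0.3164 nm = 3.164 × 10^-8 cm.
With Z = 2, ρ = Z·M/(N_A·a³) = 2 × 183.8 / (6.022 × 10²³ × 3.167 × 10^-23) = 19.27 g/cm³.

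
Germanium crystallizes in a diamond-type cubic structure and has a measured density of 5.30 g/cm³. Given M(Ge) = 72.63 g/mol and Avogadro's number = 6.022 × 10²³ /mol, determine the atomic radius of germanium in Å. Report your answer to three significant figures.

For a diamond cubic cell (Z = 8), a³ = Z·M/(N_A·ρ) = 8 × 72.63 / (6.022 × 10²³ × 5.300) = 1.820 × 10^-22 cm³, so a = 5.668 × 10^-8 cm = 5.668 Å.
Nearest neighbors lie along the body diagonal with √3·a = 8r, so r = 0.2165 × a = 1.23 Å.

1.23 Å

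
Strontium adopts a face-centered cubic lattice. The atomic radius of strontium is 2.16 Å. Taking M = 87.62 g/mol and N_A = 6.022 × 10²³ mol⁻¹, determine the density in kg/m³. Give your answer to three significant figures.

2550 kg/m³

In an FCC lattice, atoms touch along the face diagonal, so √2·a = 4r, giving a = 6.109 Å = 6.109 × 10^-8 cm.
With Z = 4, ρ = Z·M/(N_A·a³) = 4 × 87.62 / (6.022 × 10²³ × 2.280 × 10^-22) = 2.552 g/cm³ = 2550 kg/m³.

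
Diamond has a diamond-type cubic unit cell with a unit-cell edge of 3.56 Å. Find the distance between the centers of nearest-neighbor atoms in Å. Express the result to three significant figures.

1.54 Å

In a diamond cubic structure, nearest neighbors lie along the body diagonal with √3·a = 8r; the nearest-neighbor distance equals 2r = 0.4330·a.
d = 0.4330 × 3.56 = 1.54 Å.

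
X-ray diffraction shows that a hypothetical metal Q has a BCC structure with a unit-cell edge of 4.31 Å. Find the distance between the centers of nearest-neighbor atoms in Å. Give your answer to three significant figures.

In a BCC structure, atoms touch along the body diagonal, so √3·a = 4r; the nearest-neighbor distance equals 2r = 0.8660·a.
d = 0.8660 × 4.31 = 3.73 Å.

3.73 Å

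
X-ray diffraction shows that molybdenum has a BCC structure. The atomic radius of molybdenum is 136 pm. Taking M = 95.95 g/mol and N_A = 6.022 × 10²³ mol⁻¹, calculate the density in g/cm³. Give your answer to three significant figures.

In a BCC lattice, atoms touch along the body diagonal, so √3·a = 4r, giving a = 314.1 pm = 3.141 × 10^-8 cm.
With Z = 2, ρ = Z·M/(N_A·a³) = 2 × 95.95 / (6.022 × 10²³ × 3.098 × 10^-23) = 10.29 g/cm³.

10.3 g/cm³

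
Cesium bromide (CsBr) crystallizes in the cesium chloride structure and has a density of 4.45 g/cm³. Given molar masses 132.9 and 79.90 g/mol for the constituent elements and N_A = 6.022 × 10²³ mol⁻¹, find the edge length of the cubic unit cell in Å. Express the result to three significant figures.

M(CsBr) = 212.8 g/mol; Z = 1 formula unit per cell.
a³ = Z·M/(N_A·ρ) = 1 × 212.8 / (6.022 × 10²³ × 4.45) = 7.941 × 10^-23 cm³, so a = 4.298 × 10^-8 cm = 4.30 Å.

4.30 Å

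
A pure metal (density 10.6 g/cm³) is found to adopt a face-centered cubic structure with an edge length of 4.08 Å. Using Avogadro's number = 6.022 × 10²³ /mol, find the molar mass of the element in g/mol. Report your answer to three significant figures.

108 g/mol

An FCC cell has Z = 4 atoms; a = 4.080 × 10^-8 cm.
M = ρ·N_A·a³/Z = 10.6 × 6.022 × 10²³ × 6.792 × 10^-23 / 4 = 108 g/mol.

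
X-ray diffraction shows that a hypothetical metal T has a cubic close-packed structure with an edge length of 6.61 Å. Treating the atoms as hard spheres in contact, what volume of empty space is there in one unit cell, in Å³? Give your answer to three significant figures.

75.0 Å³

In an FCC lattice atoms touch along the face diagonal, so √2·a = 4r, so r = 0.3536a = 2.337 Å.
V_cell = a³ = 288.8 Å³; V_atoms = 4 × (4/3)πr³ = 213.9 Å³.
Empty space = 288.8 − 213.9 = 75.0 Å³.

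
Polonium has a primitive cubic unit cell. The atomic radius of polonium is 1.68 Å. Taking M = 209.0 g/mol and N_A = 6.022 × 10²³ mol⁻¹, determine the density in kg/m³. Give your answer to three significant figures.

In a simple cubic lattice, atoms touch along the cell edge, so a = 2r, giving a = 3.360 Å = 3.360 × 10^-8 cm.
With Z = 1, ρ = Z·M/(N_A·a³) = 1 × 209.0 / (6.022 × 10²³ × 3.793 × 10^-23) = 9.149 g/cm³ = 9150 kg/m³.

9150 kg/m³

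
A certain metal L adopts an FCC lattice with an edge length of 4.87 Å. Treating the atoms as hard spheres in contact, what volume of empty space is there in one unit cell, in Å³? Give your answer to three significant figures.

30.0 Å³

In an FCC lattice atoms touch along the face diagonal, so √2·a = 4r, so r = 0.3536a = 1.722 Å.
V_cell = a³ = 115.5 Å³; V_atoms = 4 × (4/3)πr³ = 85.53 Å³.
Empty space = 115.5 − 85.53 = 30.0 Å³.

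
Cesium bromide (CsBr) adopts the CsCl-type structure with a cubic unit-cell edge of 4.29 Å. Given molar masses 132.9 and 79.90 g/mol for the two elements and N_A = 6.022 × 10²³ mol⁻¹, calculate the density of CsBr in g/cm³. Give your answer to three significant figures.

The CsCl-type structure contains Z = 1 formula unit per cell; M(CsBr) = 132.9 + 79.90 = 212.8 g/mol.
a³ = (4.290 × 10^-8 cm)³ = 7.895 × 10^-23 cm³.
ρ = 1 × 212.8 / (6.022 × 10²³ × 7.895 × 10^-23) = 4.476 g/cm³.

4.48 g/cm³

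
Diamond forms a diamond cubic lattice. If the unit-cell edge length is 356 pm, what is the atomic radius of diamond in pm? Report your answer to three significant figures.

77.1 pm

In a diamond cubic lattice, nearest neighbors lie along the body diagonal with √3·a = 8r.
r = √3·a/8 = 1.7321 × 356 / 8 = 77.1 pm.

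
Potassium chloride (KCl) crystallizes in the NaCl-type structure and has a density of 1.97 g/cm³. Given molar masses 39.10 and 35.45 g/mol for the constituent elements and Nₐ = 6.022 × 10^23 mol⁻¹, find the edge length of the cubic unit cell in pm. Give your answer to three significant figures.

M(KCl) = 74.55 g/mol; Z = 4 formula units per cell.
a³ = Z·M/(N_A·ρ) = 4 × 74.55 / (6.022 × 10²³ × 1.97) = 2.514 × 10^-22 cm³, so a = 6.311 × 10^-8 cm = 631 pm.

631 pm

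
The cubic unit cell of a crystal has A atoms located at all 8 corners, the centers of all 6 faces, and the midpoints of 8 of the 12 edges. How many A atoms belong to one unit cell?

6

Corner atoms are shared by 8 cells (1/8 each), face atoms by 2 (1/2 each), edge atoms by 4 (1/4 each).
Net atoms = 8 × 1/8 + 6 × 1/2 + 8 × 1/4 = 1 + 3 + 2 = 6.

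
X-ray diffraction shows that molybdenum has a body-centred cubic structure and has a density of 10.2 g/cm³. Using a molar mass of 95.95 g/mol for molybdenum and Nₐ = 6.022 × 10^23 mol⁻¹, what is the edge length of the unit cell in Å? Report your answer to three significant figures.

3.15 Å

With Z = 2 atoms per BCC cell, a³ = Z·M/(N_A·ρ) = 2 × 95.95 / (6.022 × 10²³ × 10.20 g/cm³) = 3.124 × 10^-23 cm³.
a = (3.124 × 10^-23)^(1/3) = 3.150 × 10^-8 cm = 3.15 Å.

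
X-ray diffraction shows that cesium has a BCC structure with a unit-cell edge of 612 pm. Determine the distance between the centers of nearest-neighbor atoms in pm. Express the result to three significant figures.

In a BCC structure, atoms touch along the body diagonal, so √3·a = 4r; the nearest-neighbor distance equals 2r = 0.8660·a.
d = 0.8660 × 612 = 530 pm.

530 pm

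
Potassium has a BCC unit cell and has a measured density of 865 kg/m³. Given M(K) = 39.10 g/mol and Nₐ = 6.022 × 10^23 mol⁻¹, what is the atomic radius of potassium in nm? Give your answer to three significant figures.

0.230 nm

For a BCC cell (Z = 2), a³ = Z·M/(N_A·ρ) = 2 × 39.10 / (6.022 × 10²³ × 0.8650) = 1.501 × 10^-22 cm³, so a = 5.315 × 10^-8 cm = 0.5315 nm.
Atoms touch along the body diagonal, so √3·a = 4r, so r = 0.4330 × a = 0.230 nm.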